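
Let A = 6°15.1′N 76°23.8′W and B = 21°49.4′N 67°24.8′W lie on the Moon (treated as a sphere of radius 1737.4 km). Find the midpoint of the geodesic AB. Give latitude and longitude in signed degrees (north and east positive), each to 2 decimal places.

The central angle between A and B is δ = 0.3112 rad.
With f = 0.5, the slerp weights are sin((1−f)δ)/sin δ = 0.5061 and sin(fδ)/sin δ = 0.5061.
Weighted sum of the unit vectors: (0.5061)·(0.2338,-0.9662,0.1089) + (0.5061)·(0.3566,-0.8571,0.3717) = (0.2988, -0.9228, 0.2433).
Converting back: φ = atan2(z, √(x²+y²)) = 14.08°, λ = atan2(y, x) = -72.06°.

14.08°, -72.06°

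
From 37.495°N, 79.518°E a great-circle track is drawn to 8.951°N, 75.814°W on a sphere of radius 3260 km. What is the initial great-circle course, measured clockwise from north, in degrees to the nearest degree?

Δλ = -155.332° = -2.7111 rad.
y = sin Δλ · cos φ₂ = (-0.4174)(0.9878) = -0.4123
x = cos φ₁ sin φ₂ − sin φ₁ cos φ₂ cos Δλ = (0.7934)(0.1556) − (0.6087)(0.9878)(-0.9087) = 0.6699
θ = atan2(y, x) = -31.61°; adding 360° gives 328°.

328°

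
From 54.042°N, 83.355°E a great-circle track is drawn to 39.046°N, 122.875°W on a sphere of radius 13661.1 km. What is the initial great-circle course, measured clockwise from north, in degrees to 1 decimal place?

20.2°

With φ₁ = 0.9432, φ₂ = 0.6815, Δλ = 2.6838 rad, the forward-azimuth formula gives
θ = atan2( sin Δλ cos φ₂ , cos φ₁ sin φ₂ − sin φ₁ cos φ₂ cos Δλ ) = atan2(0.3433, 0.9338) = 20.18°.
So the initial bearing is 20.2°.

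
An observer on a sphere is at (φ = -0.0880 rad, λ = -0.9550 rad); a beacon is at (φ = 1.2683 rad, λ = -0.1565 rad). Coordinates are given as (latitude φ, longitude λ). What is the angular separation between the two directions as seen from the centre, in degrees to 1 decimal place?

82.9°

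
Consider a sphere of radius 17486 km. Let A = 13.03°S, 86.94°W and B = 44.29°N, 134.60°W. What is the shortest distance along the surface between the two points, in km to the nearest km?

In radians: φ₁ = -0.2274, φ₂ = 0.7730, Δλ = -47.660° = -0.8318 rad.
Haversine: a = sin²(Δφ/2) + cos φ₁ cos φ₂ sin²(Δλ/2) = 0.2300 + (0.9743)(0.7158)(0.1632) = 0.34386.
Central angle c = 2·arcsin(√a) = 1.25321 rad.
Distance = R·c = 17486 × 1.2532 ≈ 21914 km.

21914 km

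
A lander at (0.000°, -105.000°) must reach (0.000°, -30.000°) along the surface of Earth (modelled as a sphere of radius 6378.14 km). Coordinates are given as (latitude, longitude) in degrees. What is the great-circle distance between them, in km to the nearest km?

Let φ₁ = 0.0000 rad, φ₂ = 0.0000 rad, and Δλ = 1.3090 rad.
cos c = sin φ₁ sin φ₂ + cos φ₁ cos φ₂ cos Δλ = (0.0000)(0.0000) + (1.0000)(1.0000)(0.2588) = 0.25882,
so c = arccos(0.25882) = 1.30900 rad.
Distance = R·c = 6378.14 × 1.3090 ≈ 8349 km.

8349 km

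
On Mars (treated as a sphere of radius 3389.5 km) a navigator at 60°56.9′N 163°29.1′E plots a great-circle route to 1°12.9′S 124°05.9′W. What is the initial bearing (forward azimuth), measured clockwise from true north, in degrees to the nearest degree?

106°

With φ₁ = 1.0637, φ₂ = -0.0212, Δλ = 1.2639 rad, the forward-azimuth formula gives
θ = atan2( sin Δλ cos φ₂ , cos φ₁ sin φ₂ − sin φ₁ cos φ₂ cos Δλ ) = atan2(0.9531, -0.2743) = 106.06°.
So the initial bearing is 106°.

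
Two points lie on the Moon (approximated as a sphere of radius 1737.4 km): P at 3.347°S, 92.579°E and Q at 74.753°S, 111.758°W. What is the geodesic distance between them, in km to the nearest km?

3049 km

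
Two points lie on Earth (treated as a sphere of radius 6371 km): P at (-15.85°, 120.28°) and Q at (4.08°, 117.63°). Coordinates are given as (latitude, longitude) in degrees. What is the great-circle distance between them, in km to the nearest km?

Let φ₁ = -0.2766 rad, φ₂ = 0.0712 rad, and Δλ = -0.0463 rad.
cos c = sin φ₁ sin φ₂ + cos φ₁ cos φ₂ cos Δλ = (-0.2731)(0.0711) + (0.9620)(0.9975)(0.9989) = 0.93908,
so c = arccos(0.93908) = 0.35084 rad.
Distance = R·c = 6371 × 0.3508 ≈ 2235 km.

2235 km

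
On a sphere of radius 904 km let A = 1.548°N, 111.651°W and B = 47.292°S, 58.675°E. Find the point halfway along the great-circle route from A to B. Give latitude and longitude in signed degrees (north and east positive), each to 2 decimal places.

Central angle δ = 2.3298 rad. Interpolating on the sphere with fraction f = 0.5:
P = [sin((1−f)δ)·A + sin(fδ)·B] / sin δ = 1.2664·A + 1.2664·B in Cartesian coordinates,
giving P = (-0.0205, -0.4429, -0.8963), i.e. latitude -63.68°, longitude -92.65°.

-63.68°, -92.65°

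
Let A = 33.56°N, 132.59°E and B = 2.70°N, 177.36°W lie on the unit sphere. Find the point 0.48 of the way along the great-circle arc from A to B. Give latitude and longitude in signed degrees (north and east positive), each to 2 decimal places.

Central angle δ = 0.9758 rad. Interpolating on the sphere with fraction f = 0.48:
P = [sin((1−f)δ)·A + sin(fδ)·B] / sin δ = 0.5867·A + 0.5451·B in Cartesian coordinates,
giving P = (-0.8748, 0.3349, 0.3500), i.e. latitude 20.49°, longitude 159.05°.

20.49°, 159.05°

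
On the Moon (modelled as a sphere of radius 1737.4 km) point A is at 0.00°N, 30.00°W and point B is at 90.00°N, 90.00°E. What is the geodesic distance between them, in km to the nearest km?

In radians: φ₁ = 0.0000, φ₂ = 1.5708, Δλ = 120.000° = 2.0944 rad.
Haversine: a = sin²(Δφ/2) + cos φ₁ cos φ₂ sin²(Δλ/2) = 0.5000 + (1.0000)(0.0000)(0.7500) = 0.50000.
Central angle c = 2·arcsin(√a) = 1.57080 rad.
Distance = R·c = 1737.4 × 1.5708 ≈ 2729 km.

2729 km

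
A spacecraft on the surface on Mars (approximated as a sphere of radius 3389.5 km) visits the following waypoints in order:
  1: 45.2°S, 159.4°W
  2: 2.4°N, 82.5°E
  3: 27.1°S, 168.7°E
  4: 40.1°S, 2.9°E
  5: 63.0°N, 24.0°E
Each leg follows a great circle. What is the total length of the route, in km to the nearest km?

Leg 1→2: central angle 1.9405 rad, distance 6577.2 km.
Leg 2→3: central angle 1.5309 rad, distance 5189.0 km.
Leg 3→4: central angle 1.9463 rad, distance 6596.9 km.
Leg 4→5: central angle 1.8234 rad, distance 6180.4 km.
Total: 6577.2 + 5189.0 + 6596.9 + 6180.4 ≈ 24544 km.

24544 km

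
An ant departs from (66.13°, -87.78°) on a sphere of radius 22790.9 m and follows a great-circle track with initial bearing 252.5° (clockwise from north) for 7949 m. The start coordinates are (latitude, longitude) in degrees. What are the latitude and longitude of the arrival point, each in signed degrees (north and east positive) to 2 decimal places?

Angular distance δ = d/R = 7949/22790.9 = 0.34878 rad; initial bearing θ = 4.4070 rad.
sin φ₂ = sin φ₁ cos δ + cos φ₁ sin δ cos θ = (0.9145)(0.9398) + (0.4047)(0.3418)(-0.3007) = 0.8178, so φ₂ = 54.87°.
Δλ = atan2(sin θ sin δ cos φ₁, cos δ − sin φ₁ sin φ₂) = atan2(-0.1319, 0.1919) = -34.498°.
λ₂ = -87.780° − 34.498° = -122.28°.

54.87°, -122.28°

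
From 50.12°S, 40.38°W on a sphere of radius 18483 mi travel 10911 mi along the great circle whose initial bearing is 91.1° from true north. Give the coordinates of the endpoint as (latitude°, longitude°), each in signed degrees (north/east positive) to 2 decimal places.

Angular distance δ = d/R = 10911/18483 = 0.59033 rad; initial bearing θ = 1.5900 rad.
sin φ₂ = sin φ₁ cos δ + cos φ₁ sin δ cos θ = (-0.7674)(0.8308) + (0.6412)(0.5566)(-0.0192) = -0.6444, so φ₂ = -40.12°.
Δλ = atan2(sin θ sin δ cos φ₁, cos δ − sin φ₁ sin φ₂) = atan2(0.3568, 0.3363) = 46.699°.
λ₂ = -40.380° + 46.699° = 6.32°.

-40.12°, 6.32°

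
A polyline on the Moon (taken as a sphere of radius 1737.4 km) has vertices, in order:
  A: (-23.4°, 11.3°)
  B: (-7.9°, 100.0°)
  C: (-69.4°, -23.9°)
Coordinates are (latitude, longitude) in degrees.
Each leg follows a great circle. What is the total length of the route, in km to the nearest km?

5442 km

Leg A→B: central angle 1.4955 rad, distance 2598.3 km.
Leg B→C: central angle 1.6366 rad, distance 2843.4 km.
Total: 2598.3 + 2843.4 ≈ 5442 km.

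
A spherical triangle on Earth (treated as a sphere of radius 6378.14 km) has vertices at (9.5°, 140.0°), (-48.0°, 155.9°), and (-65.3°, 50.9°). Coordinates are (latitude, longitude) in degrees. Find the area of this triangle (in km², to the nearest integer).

20793103 km²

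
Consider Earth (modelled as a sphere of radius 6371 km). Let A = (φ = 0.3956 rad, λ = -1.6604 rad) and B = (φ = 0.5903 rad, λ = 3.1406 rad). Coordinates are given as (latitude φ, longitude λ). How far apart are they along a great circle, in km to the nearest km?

8184 km

Let φ₁ = 0.3956 rad, φ₂ = 0.5903 rad, and Δλ = -1.4822 rad.
cos c = sin φ₁ sin φ₂ + cos φ₁ cos φ₂ cos Δλ = (0.3854)(0.5566) + (0.9228)(0.8308)(0.0885) = 0.28234,
so c = arccos(0.28234) = 1.28457 rad.
Distance = R·c = 6371 × 1.2846 ≈ 8184 km.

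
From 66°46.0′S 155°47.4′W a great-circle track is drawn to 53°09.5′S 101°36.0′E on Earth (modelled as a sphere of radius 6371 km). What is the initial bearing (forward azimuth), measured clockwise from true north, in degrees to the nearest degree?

233°

Δλ = -102.610° = -1.7909 rad.
y = sin Δλ · cos φ₂ = (-0.9759)(0.5996) = -0.5851
x = cos φ₁ sin φ₂ − sin φ₁ cos φ₂ cos Δλ = (0.3945)(-0.8003) − (-0.9189)(0.5996)(-0.2183) = -0.4360
θ = atan2(y, x) = -126.69°; adding 360° gives 233°.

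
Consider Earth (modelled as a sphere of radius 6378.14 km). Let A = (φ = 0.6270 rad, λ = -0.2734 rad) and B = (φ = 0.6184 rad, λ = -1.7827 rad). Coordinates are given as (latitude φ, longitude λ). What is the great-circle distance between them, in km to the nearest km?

7528 km

With latitudes φ₁ = 35.924°, φ₂ = 35.432° and longitude difference Δλ = -86.477°:
Haversine: a = sin²(Δφ/2) + cos φ₁ cos φ₂ sin²(Δλ/2) = 0.0000 + (0.8098)(0.8148)(0.4693) = 0.30965.
Central angle c = 2·arcsin(√a) = 1.18025 rad.
Distance = R·c = 6378.14 × 1.1803 ≈ 7528 km.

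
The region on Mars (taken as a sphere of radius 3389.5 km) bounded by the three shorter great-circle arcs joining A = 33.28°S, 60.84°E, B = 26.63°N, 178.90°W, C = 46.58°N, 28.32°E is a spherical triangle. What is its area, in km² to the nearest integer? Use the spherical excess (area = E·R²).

29006772 km²

Side lengths (central angles): a = 1.7935, b = 1.4847, c = 2.2428 rad; semiperimeter s = 2.7605.
By l'Huilier's theorem, tan(E/4) = √[tan(s/2) tan((s−a)/2) tan((s−b)/2) tan((s−c)/2)], giving spherical excess E = 2.5248 rad.
Area = E·R² = 2.5248 × (3389.5)² ≈ 29006772 km².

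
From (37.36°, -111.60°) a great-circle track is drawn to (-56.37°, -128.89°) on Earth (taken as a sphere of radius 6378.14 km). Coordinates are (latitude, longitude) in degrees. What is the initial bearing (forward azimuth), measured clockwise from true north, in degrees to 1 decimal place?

189.5°

With φ₁ = 0.6521, φ₂ = -0.9838, Δλ = -0.3018 rad, the forward-azimuth formula gives
θ = atan2( sin Δλ cos φ₂ , cos φ₁ sin φ₂ − sin φ₁ cos φ₂ cos Δλ ) = atan2(-0.1646, -0.9827) = -170.49°.
Adding 360° brings this into [0°, 360°): 189.5°.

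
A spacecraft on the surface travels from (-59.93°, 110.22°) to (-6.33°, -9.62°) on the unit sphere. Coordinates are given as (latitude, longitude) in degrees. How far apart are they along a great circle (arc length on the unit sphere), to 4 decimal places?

In radians: φ₁ = -1.0460, φ₂ = -0.1105, Δλ = -119.840° = -2.0916 rad.
cos c = sin φ₁ sin φ₂ + cos φ₁ cos φ₂ cos Δλ = (-0.8654)(-0.1103) + (0.5011)(0.9939)(-0.4976) = -0.15238,
so c = arccos(-0.15238) = 1.72377 rad.
On the unit sphere the arc length equals the central angle: 1.7238.

1.7238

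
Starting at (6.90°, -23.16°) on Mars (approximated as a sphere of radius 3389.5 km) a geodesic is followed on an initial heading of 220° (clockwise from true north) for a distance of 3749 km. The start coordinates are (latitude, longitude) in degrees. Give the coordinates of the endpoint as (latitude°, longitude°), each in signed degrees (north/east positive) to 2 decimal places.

Angular distance δ = d/R = 3749/3389.5 = 1.10606 rad; initial bearing θ = 3.8397 rad.
sin φ₂ = sin φ₁ cos δ + cos φ₁ sin δ cos θ = (0.1201)(0.4482) + (0.9928)(0.8939)(-0.7660) = -0.6260, so φ₂ = -38.76°.
Δλ = atan2(sin θ sin δ cos φ₁, cos δ − sin φ₁ sin φ₂) = atan2(-0.5705, 0.5234) = -47.464°.
λ₂ = -23.160° − 47.464° = -70.62°.

-38.76°, -70.62°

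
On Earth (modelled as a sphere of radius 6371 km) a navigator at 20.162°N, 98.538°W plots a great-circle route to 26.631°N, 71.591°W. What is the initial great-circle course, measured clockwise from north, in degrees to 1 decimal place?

With φ₁ = 0.3519, φ₂ = 0.4648, Δλ = 0.4703 rad, the forward-azimuth formula gives
θ = atan2( sin Δλ cos φ₂ , cos φ₁ sin φ₂ − sin φ₁ cos φ₂ cos Δλ ) = atan2(0.4051, 0.1461) = 70.17°.
So the initial bearing is 70.2°.

70.2°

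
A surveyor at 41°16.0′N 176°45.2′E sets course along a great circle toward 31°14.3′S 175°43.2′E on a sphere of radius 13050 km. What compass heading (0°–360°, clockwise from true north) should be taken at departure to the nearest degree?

181°

With φ₁ = 0.7202, φ₂ = -0.5452, Δλ = -0.0180 rad, the forward-azimuth formula gives
θ = atan2( sin Δλ cos φ₂ , cos φ₁ sin φ₂ − sin φ₁ cos φ₂ cos Δλ ) = atan2(-0.0154, -0.9537) = -179.07°.
Adding 360° brings this into [0°, 360°): 181°.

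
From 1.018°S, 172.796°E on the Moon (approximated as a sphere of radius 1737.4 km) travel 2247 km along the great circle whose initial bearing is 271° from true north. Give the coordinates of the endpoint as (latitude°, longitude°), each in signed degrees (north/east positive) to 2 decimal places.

0.68°, 98.71°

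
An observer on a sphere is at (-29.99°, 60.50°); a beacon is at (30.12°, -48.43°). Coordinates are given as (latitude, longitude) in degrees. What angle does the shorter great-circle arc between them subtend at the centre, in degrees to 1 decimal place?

In radians: φ₁ = -0.5234, φ₂ = 0.5257, Δλ = -108.930° = -1.9012 rad.
Haversine: a = sin²(Δφ/2) + cos φ₁ cos φ₂ sin²(Δλ/2) = 0.2508 + (0.8661)(0.8650)(0.6622) = 0.74693.
Central angle c = 2·arcsin(√a) = 2.08733 rad.
So the angular separation is 119.6°.

119.6°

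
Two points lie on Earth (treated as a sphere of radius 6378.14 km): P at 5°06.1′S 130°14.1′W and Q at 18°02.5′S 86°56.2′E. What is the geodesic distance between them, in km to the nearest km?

With latitudes φ₁ = -5.102°, φ₂ = -18.042° and longitude difference Δλ = -142.828°:
cos c = sin φ₁ sin φ₂ + cos φ₁ cos φ₂ cos Δλ = (-0.0889)(-0.3097) + (0.9960)(0.9508)(-0.7968) = -0.72711,
so c = arccos(-0.72711) = 2.38490 rad.
Distance = R·c = 6378.14 × 2.3849 ≈ 15211 km.

15211 km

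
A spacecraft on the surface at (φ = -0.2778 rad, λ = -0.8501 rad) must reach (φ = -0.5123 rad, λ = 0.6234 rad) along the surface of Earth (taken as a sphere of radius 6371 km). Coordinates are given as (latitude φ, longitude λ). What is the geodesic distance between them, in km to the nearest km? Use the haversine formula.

8621 km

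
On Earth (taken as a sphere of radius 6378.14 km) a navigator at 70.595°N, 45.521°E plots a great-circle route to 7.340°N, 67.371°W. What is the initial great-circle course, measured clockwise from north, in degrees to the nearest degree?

With φ₁ = 1.2321, φ₂ = 0.1281, Δλ = -1.9703 rad, the forward-azimuth formula gives
θ = atan2( sin Δλ cos φ₂ , cos φ₁ sin φ₂ − sin φ₁ cos φ₂ cos Δλ ) = atan2(-0.9137, 0.4063) = -66.02°.
Adding 360° brings this into [0°, 360°): 294°.

294°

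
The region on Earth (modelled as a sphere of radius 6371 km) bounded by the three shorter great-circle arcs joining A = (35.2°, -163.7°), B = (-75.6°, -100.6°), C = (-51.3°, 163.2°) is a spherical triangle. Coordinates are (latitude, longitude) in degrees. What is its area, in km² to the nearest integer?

30913672 km²

Side lengths (central angles): a = 0.7390, b = 1.5927, c = 2.0560 rad; semiperimeter s = 2.1938.
By l'Huilier's theorem, tan(E/4) = √[tan(s/2) tan((s−a)/2) tan((s−b)/2) tan((s−c)/2)], giving spherical excess E = 0.7616 rad.
Area = E·R² = 0.7616 × (6371)² ≈ 30913672 km².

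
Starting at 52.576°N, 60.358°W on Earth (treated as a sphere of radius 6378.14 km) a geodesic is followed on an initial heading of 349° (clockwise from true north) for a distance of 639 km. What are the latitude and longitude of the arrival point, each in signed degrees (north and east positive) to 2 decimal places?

58.19°, -62.43°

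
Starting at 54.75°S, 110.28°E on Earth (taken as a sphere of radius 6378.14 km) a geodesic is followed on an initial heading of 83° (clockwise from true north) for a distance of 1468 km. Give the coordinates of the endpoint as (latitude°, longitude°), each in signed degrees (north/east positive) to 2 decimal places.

Angular distance δ = d/R = 1468/6378.14 = 0.23016 rad; initial bearing θ = 1.4486 rad.
sin φ₂ = sin φ₁ cos δ + cos φ₁ sin δ cos θ = (-0.8166)(0.9736) + (0.5771)(0.2281)(0.1219) = -0.7791, so φ₂ = -51.17°.
Δλ = atan2(sin θ sin δ cos φ₁, cos δ − sin φ₁ sin φ₂) = atan2(0.1307, 0.3374) = 21.172°.
λ₂ = 110.280° + 21.172° = 131.45°.

-51.17°, 131.45°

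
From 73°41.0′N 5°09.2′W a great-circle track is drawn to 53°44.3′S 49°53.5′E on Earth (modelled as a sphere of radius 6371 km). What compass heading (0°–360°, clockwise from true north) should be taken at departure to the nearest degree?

With φ₁ = 1.2860, φ₂ = -0.9379, Δλ = 0.9607 rad, the forward-azimuth formula gives
θ = atan2( sin Δλ cos φ₂ , cos φ₁ sin φ₂ − sin φ₁ cos φ₂ cos Δλ ) = atan2(0.4848, -0.5518) = 138.70°.
So the initial bearing is 139°.

139°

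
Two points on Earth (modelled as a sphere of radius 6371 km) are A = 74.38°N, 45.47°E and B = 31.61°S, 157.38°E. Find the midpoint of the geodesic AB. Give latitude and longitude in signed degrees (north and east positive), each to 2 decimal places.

29.01°, 138.98°

Central angle δ = 2.2023 rad. Interpolating on the sphere with fraction f = 0.5:
P = [sin((1−f)δ)·A + sin(fδ)·B] / sin δ = 1.1048·A + 1.1048·B in Cartesian coordinates,
giving P = (-0.6599, 0.5739, 0.4849), i.e. latitude 29.01°, longitude 138.98°.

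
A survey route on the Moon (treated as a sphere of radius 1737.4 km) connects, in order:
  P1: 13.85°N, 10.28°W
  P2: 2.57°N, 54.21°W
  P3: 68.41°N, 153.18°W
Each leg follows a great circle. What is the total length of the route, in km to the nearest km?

4115 km

Leg P1→P2: central angle 0.7823 rad, distance 1359.2 km.
Leg P2→P3: central angle 1.5864 rad, distance 2756.2 km.
Total: 1359.2 + 2756.2 ≈ 4115 km.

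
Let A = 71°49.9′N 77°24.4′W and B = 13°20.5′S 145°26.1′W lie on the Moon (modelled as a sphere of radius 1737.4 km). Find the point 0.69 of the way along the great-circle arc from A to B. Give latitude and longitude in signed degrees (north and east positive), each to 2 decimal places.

The central angle between A and B is δ = 1.6767 rad.
With f = 0.69, the slerp weights are sin((1−f)δ)/sin δ = 0.4995 and sin(fδ)/sin δ = 0.9207.
Weighted sum of the unit vectors: (0.4995)·(0.0680,-0.3043,0.9501) + (0.9207)·(-0.8013,-0.5520,-0.2308) = (-0.7038, -0.6603, 0.2621).
Converting back: φ = atan2(z, √(x²+y²)) = 15.20°, λ = atan2(y, x) = -136.83°.

15.20°, -136.83°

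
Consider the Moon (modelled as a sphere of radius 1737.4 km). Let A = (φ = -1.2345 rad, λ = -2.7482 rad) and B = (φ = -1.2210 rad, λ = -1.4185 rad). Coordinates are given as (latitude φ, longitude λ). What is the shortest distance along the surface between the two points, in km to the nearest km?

727 km

In radians: φ₁ = -1.2345, φ₂ = -1.2210, Δλ = 76.186° = 1.3297 rad.
cos c = sin φ₁ sin φ₂ + cos φ₁ cos φ₂ cos Δλ = (-0.9440)(-0.9394) + (0.3300)(0.3427)(0.2388) = 0.91382,
so c = arccos(0.91382) = 0.41820 rad.
Distance = R·c = 1737.4 × 0.4182 ≈ 727 km.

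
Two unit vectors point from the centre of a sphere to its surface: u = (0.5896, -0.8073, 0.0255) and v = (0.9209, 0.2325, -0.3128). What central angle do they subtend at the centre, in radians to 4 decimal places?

u·v = 0.3473; |u| = 1.0000, |v| = 1.0000.
cos θ = (u·v)/(|u||v|) = 0.3473, so θ = 1.2161 rad.

1.2161 rad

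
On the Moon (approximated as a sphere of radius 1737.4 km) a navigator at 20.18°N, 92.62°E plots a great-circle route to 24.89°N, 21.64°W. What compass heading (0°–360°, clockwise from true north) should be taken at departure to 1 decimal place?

With φ₁ = 0.3522, φ₂ = 0.4344, Δλ = -1.9942 rad, the forward-azimuth formula gives
θ = atan2( sin Δλ cos φ₂ , cos φ₁ sin φ₂ − sin φ₁ cos φ₂ cos Δλ ) = atan2(-0.8270, 0.5236) = -57.66°.
Adding 360° brings this into [0°, 360°): 302.3°.

302.3°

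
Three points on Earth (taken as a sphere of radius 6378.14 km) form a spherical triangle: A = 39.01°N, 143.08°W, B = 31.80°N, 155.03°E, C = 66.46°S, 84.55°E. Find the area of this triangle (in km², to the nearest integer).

61005236 km²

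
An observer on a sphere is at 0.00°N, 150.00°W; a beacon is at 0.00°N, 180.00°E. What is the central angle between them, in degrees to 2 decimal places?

Let φ₁ = 0.0000 rad, φ₂ = 0.0000 rad, and Δλ = -0.5236 rad.
cos c = sin φ₁ sin φ₂ + cos φ₁ cos φ₂ cos Δλ = (0.0000)(0.0000) + (1.0000)(1.0000)(0.8660) = 0.86603,
so c = arccos(0.86603) = 0.52360 rad.
So the angular separation is 30.00°.

30.00°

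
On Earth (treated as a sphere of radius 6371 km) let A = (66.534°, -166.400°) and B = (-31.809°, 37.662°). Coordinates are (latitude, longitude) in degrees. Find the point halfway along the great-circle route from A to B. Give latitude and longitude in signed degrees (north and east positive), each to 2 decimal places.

The central angle between A and B is δ = 2.4857 rad.
With f = 0.5, the slerp weights are sin((1−f)δ)/sin δ = 1.5523 and sin(fδ)/sin δ = 1.5523.
Weighted sum of the unit vectors: (1.5523)·(-0.3870,-0.0936,0.9173) + (1.5523)·(0.6727,0.5192,-0.5271) = (0.4435, 0.6606, 0.6057).
Converting back: φ = atan2(z, √(x²+y²)) = 37.28°, λ = atan2(y, x) = 56.13°.

37.28°, 56.13°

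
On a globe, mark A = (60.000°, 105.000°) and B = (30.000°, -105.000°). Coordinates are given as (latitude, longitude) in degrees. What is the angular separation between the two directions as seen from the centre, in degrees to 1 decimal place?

86.7°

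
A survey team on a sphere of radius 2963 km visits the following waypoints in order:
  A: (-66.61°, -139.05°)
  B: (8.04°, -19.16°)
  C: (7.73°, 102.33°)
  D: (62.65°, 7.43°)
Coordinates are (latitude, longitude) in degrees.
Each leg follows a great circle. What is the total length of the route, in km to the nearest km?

Leg A→B: central angle 1.9010 rad, distance 5632.7 km.
Leg B→C: central angle 2.0871 rad, distance 6184.2 km.
Leg C→D: central angle 1.4901 rad, distance 4415.2 km.
Total: 5632.7 + 6184.2 + 4415.2 ≈ 16232 km.

16232 km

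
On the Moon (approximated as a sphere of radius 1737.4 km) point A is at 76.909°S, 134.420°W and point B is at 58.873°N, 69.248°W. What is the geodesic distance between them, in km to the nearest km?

Let φ₁ = -1.3423 rad, φ₂ = 1.0275 rad, and Δλ = 1.1375 rad.
cos c = sin φ₁ sin φ₂ + cos φ₁ cos φ₂ cos Δλ = (-0.9740)(0.8560) + (0.2265)(0.5169)(0.4199) = -0.78461,
so c = arccos(-0.78461) = 2.47287 rad.
Distance = R·c = 1737.4 × 2.4729 ≈ 4296 km.

4296 km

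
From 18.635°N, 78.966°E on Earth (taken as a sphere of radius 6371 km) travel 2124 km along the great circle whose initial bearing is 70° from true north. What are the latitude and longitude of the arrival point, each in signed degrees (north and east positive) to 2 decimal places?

Angular distance δ = d/R = 2124/6371 = 0.33339 rad; initial bearing θ = 1.2217 rad.
sin φ₂ = sin φ₁ cos δ + cos φ₁ sin δ cos θ = (0.3195)(0.9449) + (0.9476)(0.3272)(0.3420) = 0.4080, so φ₂ = 24.08°.
Δλ = atan2(sin θ sin δ cos φ₁, cos δ − sin φ₁ sin φ₂) = atan2(0.2914, 0.8146) = 19.683°.
λ₂ = 78.966° + 19.683° = 98.65°.

24.08°, 98.65°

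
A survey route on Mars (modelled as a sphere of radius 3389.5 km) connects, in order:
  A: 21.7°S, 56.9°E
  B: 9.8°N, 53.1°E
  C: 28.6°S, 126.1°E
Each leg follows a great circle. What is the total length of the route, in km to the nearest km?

6617 km

Leg A→B: central angle 0.5536 rad, distance 1876.5 km.
Leg B→C: central angle 1.3985 rad, distance 4740.1 km.
Total: 1876.5 + 4740.1 ≈ 6617 km.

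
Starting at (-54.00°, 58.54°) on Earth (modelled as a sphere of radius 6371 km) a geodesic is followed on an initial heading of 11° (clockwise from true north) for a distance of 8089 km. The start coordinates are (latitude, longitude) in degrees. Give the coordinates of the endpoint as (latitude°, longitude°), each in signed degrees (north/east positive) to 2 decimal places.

Angular distance δ = d/R = 8089/6371 = 1.26966 rad; initial bearing θ = 0.1920 rad.
sin φ₂ = sin φ₁ cos δ + cos φ₁ sin δ cos θ = (-0.8090)(0.2966) + (0.5878)(0.9550)(0.9816) = 0.3111, so φ₂ = 18.12°.
Δλ = atan2(sin θ sin δ cos φ₁, cos δ − sin φ₁ sin φ₂) = atan2(0.1071, 0.5483) = 11.054°.
λ₂ = 58.540° + 11.054° = 69.59°.

18.12°, 69.59°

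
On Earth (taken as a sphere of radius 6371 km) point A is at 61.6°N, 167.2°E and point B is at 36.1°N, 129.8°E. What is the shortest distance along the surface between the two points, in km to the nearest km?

In radians: φ₁ = 1.0751, φ₂ = 0.6301, Δλ = -37.400° = -0.6528 rad.
Haversine: a = sin²(Δφ/2) + cos φ₁ cos φ₂ sin²(Δλ/2) = 0.0487 + (0.4756)(0.8080)(0.1028) = 0.08821.
Central angle c = 2·arcsin(√a) = 0.60310 rad.
Distance = R·c = 6371 × 0.6031 ≈ 3842 km.

3842 km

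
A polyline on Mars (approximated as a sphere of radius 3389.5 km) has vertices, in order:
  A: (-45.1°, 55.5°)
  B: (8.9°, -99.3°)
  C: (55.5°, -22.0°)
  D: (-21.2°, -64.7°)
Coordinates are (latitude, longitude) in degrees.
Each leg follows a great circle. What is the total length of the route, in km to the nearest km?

Leg A→B: central angle 2.4047 rad, distance 8150.9 km.
Leg B→C: central angle 1.3176 rad, distance 4465.9 km.
Leg C→D: central angle 1.4806 rad, distance 5018.5 km.
Total: 8150.9 + 4465.9 + 5018.5 ≈ 17635 km.

17635 km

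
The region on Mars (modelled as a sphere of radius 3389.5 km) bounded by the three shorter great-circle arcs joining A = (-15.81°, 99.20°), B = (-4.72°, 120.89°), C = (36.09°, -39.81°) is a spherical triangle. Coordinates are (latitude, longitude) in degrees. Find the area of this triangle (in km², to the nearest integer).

13554689 km²

Side lengths (central angles): a = 2.5125, b = 2.4149, c = 0.4192 rad; semiperimeter s = 2.6733.
By l'Huilier's theorem, tan(E/4) = √[tan(s/2) tan((s−a)/2) tan((s−b)/2) tan((s−c)/2)], giving spherical excess E = 1.1798 rad.
Area = E·R² = 1.1798 × (3389.5)² ≈ 13554689 km².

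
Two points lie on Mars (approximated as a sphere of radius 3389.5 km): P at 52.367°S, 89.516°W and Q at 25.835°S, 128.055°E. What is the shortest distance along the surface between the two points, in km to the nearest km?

In radians: φ₁ = -0.9140, φ₂ = -0.4509, Δλ = -142.429° = -2.4859 rad.
cos c = sin φ₁ sin φ₂ + cos φ₁ cos φ₂ cos Δλ = (-0.7919)(-0.4358) + (0.6106)(0.9001)(-0.7926) = -0.09048,
so c = arccos(-0.09048) = 1.66140 rad.
Distance = R·c = 3389.5 × 1.6614 ≈ 5631 km.

5631 km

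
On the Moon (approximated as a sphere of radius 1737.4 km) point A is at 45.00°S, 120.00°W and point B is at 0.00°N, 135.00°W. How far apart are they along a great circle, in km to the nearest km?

1423 km

With latitudes φ₁ = -45.000°, φ₂ = 0.000° and longitude difference Δλ = -15.000°:
cos c = sin φ₁ sin φ₂ + cos φ₁ cos φ₂ cos Δλ = (-0.7071)(0.0000) + (0.7071)(1.0000)(0.9659) = 0.68301,
so c = arccos(0.68301) = 0.81892 rad.
Distance = R·c = 1737.4 × 0.8189 ≈ 1423 km.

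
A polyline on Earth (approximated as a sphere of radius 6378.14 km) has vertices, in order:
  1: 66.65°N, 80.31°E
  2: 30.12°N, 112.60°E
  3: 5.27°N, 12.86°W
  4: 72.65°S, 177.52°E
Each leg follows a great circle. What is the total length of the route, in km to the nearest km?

Leg 1→2: central angle 0.7219 rad, distance 4604.6 km.
Leg 2→3: central angle 2.0416 rad, distance 13021.5 km.
Leg 3→4: central angle 1.9603 rad, distance 12503.3 km.
Total: 4604.6 + 13021.5 + 12503.3 ≈ 30129 km.

30129 km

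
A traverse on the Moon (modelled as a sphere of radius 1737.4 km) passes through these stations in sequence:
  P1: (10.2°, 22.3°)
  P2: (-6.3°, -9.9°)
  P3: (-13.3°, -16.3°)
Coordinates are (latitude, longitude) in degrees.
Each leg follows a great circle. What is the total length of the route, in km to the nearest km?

1379 km

Leg P1→P2: central angle 0.6294 rad, distance 1093.6 km.
Leg P2→P3: central angle 0.1644 rad, distance 285.6 km.
Total: 1093.6 + 285.6 ≈ 1379 km.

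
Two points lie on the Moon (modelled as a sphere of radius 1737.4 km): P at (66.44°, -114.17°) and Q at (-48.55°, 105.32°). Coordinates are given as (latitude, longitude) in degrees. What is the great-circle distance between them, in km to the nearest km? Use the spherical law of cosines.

4640 km

With latitudes φ₁ = 66.440°, φ₂ = -48.550° and longitude difference Δλ = -140.510°:
cos c = sin φ₁ sin φ₂ + cos φ₁ cos φ₂ cos Δλ = (0.9166)(-0.7495) + (0.3997)(0.6620)(-0.7717) = -0.89125,
so c = arccos(-0.89125) = 2.67089 rad.
Distance = R·c = 1737.4 × 2.6709 ≈ 4640 km.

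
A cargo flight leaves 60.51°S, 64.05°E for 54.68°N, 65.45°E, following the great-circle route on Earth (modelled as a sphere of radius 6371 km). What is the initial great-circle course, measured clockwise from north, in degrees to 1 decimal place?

0.9°

With φ₁ = -1.0561, φ₂ = 0.9543, Δλ = 0.0244 rad, the forward-azimuth formula gives
θ = atan2( sin Δλ cos φ₂ , cos φ₁ sin φ₂ − sin φ₁ cos φ₂ cos Δλ ) = atan2(0.0141, 0.9048) = 0.89°.
So the initial bearing is 0.9°.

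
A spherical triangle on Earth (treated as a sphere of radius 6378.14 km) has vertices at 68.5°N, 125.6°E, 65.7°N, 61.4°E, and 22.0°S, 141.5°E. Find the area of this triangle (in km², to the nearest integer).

Side lengths (central angles): a = 1.8502, b = 1.5925, c = 0.4187 rad; semiperimeter s = 1.9307.
By l'Huilier's theorem, tan(E/4) = √[tan(s/2) tan((s−a)/2) tan((s−b)/2) tan((s−c)/2)], giving spherical excess E = 0.3859 rad.
Area = E·R² = 0.3859 × (6378.14)² ≈ 15697809 km².

15697809 km²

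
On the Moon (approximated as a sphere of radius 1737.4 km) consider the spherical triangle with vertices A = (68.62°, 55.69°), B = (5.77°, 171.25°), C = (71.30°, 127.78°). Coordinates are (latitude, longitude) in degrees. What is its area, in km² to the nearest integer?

Side lengths (central angles): a = 1.2380, b = 0.4079, c = 1.6337 rad; semiperimeter s = 1.6398.
By l'Huilier's theorem, tan(E/4) = √[tan(s/2) tan((s−a)/2) tan((s−b)/2) tan((s−c)/2)], giving spherical excess E = 0.0865 rad.
Area = E·R² = 0.0865 × (1737.4)² ≈ 261043 km².

261043 km²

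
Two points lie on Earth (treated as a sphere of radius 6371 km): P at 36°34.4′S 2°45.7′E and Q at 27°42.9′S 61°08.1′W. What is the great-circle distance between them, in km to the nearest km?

With latitudes φ₁ = -36.573°, φ₂ = -27.715° and longitude difference Δλ = -63.897°:
Haversine: a = sin²(Δφ/2) + cos φ₁ cos φ₂ sin²(Δλ/2) = 0.0060 + (0.8031)(0.8853)(0.2800) = 0.20504.
Central angle c = 2·arcsin(√a) = 0.93982 rad.
Distance = R·c = 6371 × 0.9398 ≈ 5988 km.

5988 km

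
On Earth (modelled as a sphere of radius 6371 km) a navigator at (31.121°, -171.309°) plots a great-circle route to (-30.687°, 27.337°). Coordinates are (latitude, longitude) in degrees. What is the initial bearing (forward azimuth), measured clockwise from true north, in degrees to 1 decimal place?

266.7°

With φ₁ = 0.5432, φ₂ = -0.5356, Δλ = -2.8162 rad, the forward-azimuth formula gives
θ = atan2( sin Δλ cos φ₂ , cos φ₁ sin φ₂ − sin φ₁ cos φ₂ cos Δλ ) = atan2(-0.2749, -0.0158) = -93.28°.
Adding 360° brings this into [0°, 360°): 266.7°.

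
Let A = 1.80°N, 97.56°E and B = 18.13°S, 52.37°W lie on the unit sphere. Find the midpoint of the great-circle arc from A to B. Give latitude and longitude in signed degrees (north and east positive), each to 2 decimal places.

-28.84°, 27.96°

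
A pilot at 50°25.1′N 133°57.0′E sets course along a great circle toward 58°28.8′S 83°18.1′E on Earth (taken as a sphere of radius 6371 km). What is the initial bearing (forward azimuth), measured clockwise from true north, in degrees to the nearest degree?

Δλ = -50.648° = -0.8840 rad.
y = sin Δλ · cos φ₂ = (-0.7733)(0.5228) = -0.4043
x = cos φ₁ sin φ₂ − sin φ₁ cos φ₂ cos Δλ = (0.6372)(-0.8525) − (0.7707)(0.5228)(0.6341) = -0.7987
θ = atan2(y, x) = -153.15°; adding 360° gives 207°.

207°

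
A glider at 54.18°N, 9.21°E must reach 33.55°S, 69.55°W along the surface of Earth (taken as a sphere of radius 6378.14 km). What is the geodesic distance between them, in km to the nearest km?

With latitudes φ₁ = 54.180°, φ₂ = -33.550° and longitude difference Δλ = -78.760°:
cos c = sin φ₁ sin φ₂ + cos φ₁ cos φ₂ cos Δλ = (0.8109)(-0.5527) + (0.5852)(0.8334)(0.1949) = -0.35306,
so c = arccos(-0.35306) = 1.93164 rad.
Distance = R·c = 6378.14 × 1.9316 ≈ 12320 km.

12320 km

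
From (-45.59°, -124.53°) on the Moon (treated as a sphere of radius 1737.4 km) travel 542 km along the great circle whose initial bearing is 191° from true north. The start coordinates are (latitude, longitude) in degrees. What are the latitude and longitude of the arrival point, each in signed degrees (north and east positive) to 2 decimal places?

Angular distance δ = d/R = 542/1737.4 = 0.31196 rad; initial bearing θ = 3.3336 rad.
sin φ₂ = sin φ₁ cos δ + cos φ₁ sin δ cos θ = (-0.7144)(0.9517) + (0.6998)(0.3069)(-0.9816) = -0.8907, so φ₂ = -62.96°.
Δλ = atan2(sin θ sin δ cos φ₁, cos δ − sin φ₁ sin φ₂) = atan2(-0.0410, 0.3155) = -7.402°.
λ₂ = -124.530° − 7.402° = -131.93°.

-62.96°, -131.93°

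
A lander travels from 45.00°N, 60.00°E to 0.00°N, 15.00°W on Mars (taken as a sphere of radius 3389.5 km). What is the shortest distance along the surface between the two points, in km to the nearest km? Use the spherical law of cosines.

With latitudes φ₁ = 45.000°, φ₂ = 0.000° and longitude difference Δλ = -75.000°:
cos c = sin φ₁ sin φ₂ + cos φ₁ cos φ₂ cos Δλ = (0.7071)(0.0000) + (0.7071)(1.0000)(0.2588) = 0.18301,
so c = arccos(0.18301) = 1.38675 rad.
Distance = R·c = 3389.5 × 1.3867 ≈ 4700 km.

4700 km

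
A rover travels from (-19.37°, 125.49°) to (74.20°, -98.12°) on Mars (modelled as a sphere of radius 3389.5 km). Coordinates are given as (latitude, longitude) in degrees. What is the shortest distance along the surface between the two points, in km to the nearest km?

Let φ₁ = -0.3381 rad, φ₂ = 1.2950 rad, and Δλ = 2.3805 rad.
Haversine: a = sin²(Δφ/2) + cos φ₁ cos φ₂ sin²(Δλ/2) = 0.5311 + (0.9434)(0.2723)(0.8620) = 0.75256.
Central angle c = 2·arcsin(√a) = 2.10032 rad.
Distance = R·c = 3389.5 × 2.1003 ≈ 7119 km.

7119 km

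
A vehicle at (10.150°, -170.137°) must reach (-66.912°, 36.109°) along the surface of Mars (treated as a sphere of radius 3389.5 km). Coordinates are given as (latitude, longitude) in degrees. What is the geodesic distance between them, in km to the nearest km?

In radians: φ₁ = 0.1772, φ₂ = -1.1678, Δλ = -153.754° = -2.6835 rad.
cos c = sin φ₁ sin φ₂ + cos φ₁ cos φ₂ cos Δλ = (0.1762)(-0.9199) + (0.9843)(0.3921)(-0.8969) = -0.50832,
so c = arccos(-0.50832) = 2.10403 rad.
Distance = R·c = 3389.5 × 2.1040 ≈ 7132 km.

7132 km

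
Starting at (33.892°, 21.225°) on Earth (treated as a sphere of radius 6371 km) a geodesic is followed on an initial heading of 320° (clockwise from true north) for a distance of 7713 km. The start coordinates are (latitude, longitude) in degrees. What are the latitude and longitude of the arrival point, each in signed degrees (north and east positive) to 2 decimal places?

Angular distance δ = d/R = 7713/6371 = 1.21064 rad; initial bearing θ = 5.5851 rad.
sin φ₂ = sin φ₁ cos δ + cos φ₁ sin δ cos θ = (0.5576)(0.3524) + (0.8301)(0.9358)(0.7660) = 0.7916, so φ₂ = 52.34°.
Δλ = atan2(sin θ sin δ cos φ₁, cos δ − sin φ₁ sin φ₂) = atan2(-0.4993, -0.0890) = -100.107°.
λ₂ = 21.225° − 100.107° = -78.88°.

52.34°, -78.88°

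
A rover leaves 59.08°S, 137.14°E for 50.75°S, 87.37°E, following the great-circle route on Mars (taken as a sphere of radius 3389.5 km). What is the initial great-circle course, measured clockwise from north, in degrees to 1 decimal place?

264.4°

Δλ = -49.770° = -0.8687 rad.
y = sin Δλ · cos φ₂ = (-0.7635)(0.6327) = -0.4830
x = cos φ₁ sin φ₂ − sin φ₁ cos φ₂ cos Δλ = (0.5138)(-0.7744) − (-0.8579)(0.6327)(0.6459) = -0.0474
θ = atan2(y, x) = -95.60°; adding 360° gives 264.4°.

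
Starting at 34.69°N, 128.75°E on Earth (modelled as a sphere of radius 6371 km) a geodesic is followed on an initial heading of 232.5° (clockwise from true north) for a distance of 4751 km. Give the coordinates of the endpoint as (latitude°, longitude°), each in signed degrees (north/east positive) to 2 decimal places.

Angular distance δ = d/R = 4751/6371 = 0.74572 rad; initial bearing θ = 4.0579 rad.
sin φ₂ = sin φ₁ cos δ + cos φ₁ sin δ cos θ = (0.5691)(0.7346) + (0.8222)(0.6785)(-0.6088) = 0.0785, so φ₂ = 4.50°.
Δλ = atan2(sin θ sin δ cos φ₁, cos δ − sin φ₁ sin φ₂) = atan2(-0.4426, 0.6899) = -32.681°.
λ₂ = 128.750° − 32.681° = 96.07°.

4.50°, 96.07°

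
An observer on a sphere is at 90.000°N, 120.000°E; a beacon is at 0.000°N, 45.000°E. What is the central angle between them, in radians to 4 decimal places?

Let φ₁ = 1.5708 rad, φ₂ = 0.0000 rad, and Δλ = -1.3090 rad.
Haversine: a = sin²(Δφ/2) + cos φ₁ cos φ₂ sin²(Δλ/2) = 0.5000 + (0.0000)(1.0000)(0.3706) = 0.50000.
Central angle c = 2·arcsin(√a) = 1.57080 rad.
So the angular separation is 1.5708 rad.

1.5708 rad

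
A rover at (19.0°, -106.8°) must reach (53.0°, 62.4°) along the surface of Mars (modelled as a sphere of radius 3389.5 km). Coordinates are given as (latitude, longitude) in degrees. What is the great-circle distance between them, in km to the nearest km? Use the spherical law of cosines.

Let φ₁ = 0.3316 rad, φ₂ = 0.9250 rad, and Δλ = 2.9531 rad.
cos c = sin φ₁ sin φ₂ + cos φ₁ cos φ₂ cos Δλ = (0.3256)(0.7986) + (0.9455)(0.6018)(-0.9823) = -0.29894,
so c = arccos(-0.29894) = 1.87438 rad.
Distance = R·c = 3389.5 × 1.8744 ≈ 6353 km.

6353 km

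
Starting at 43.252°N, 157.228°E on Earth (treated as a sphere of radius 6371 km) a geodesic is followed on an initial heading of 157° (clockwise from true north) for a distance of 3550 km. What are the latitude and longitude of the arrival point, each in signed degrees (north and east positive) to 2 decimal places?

13.12°, 169.48°

Angular distance δ = d/R = 3550/6371 = 0.55721 rad; initial bearing θ = 2.7402 rad.
sin φ₂ = sin φ₁ cos δ + cos φ₁ sin δ cos θ = (0.6852)(0.8487) + (0.7283)(0.5288)(-0.9205) = 0.2270, so φ₂ = 13.12°.
Δλ = atan2(sin θ sin δ cos φ₁, cos δ − sin φ₁ sin φ₂) = atan2(0.1505, 0.6932) = 12.249°.
λ₂ = 157.228° + 12.249° = 169.48°.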